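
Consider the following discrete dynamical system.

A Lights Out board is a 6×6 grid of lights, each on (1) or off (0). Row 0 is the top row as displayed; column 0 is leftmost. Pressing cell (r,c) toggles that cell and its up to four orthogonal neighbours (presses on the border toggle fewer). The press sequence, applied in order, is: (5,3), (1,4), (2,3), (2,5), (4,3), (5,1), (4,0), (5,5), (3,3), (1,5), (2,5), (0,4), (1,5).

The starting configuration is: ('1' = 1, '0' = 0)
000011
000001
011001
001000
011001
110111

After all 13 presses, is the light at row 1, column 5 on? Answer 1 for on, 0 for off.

0

[0] 000011
000001
011001
001000
011001
110111
[1] 000011
000001
011001
001000
011101
111001
[2] 000001
000110
011011
001000
011101
111001
[3] 000001
000010
010101
001100
011101
111001
[4] 000001
000011
010110
001101
011101
111001
[5] 000001
000011
010110
001001
010011
111101
[6] 000001
000011
010110
001001
000011
000101
[7] 000001
000011
010110
101001
110011
100101
[8] 000001
000011
010110
101001
110010
100110
[9] 000001
000011
010010
100111
110110
100110
[10] 000000
000000
010011
100111
110110
100110
[11] 000000
000001
010000
100110
110110
100110
[12] 000111
000011
010000
100110
110110
100110
[13] 000110
000000
010001
100110
110110
100110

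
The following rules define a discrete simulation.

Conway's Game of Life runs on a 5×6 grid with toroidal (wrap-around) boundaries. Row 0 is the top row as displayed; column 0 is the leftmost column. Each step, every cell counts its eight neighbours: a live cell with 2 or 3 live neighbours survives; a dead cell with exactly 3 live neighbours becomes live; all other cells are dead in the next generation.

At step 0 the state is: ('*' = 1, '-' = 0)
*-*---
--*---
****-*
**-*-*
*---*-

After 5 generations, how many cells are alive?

2

gen 0: *-*---
--*---
****-*
**-*-*
*---*-
gen 1: ---*-*
-----*
---*-*
---*--
--***-
gen 2: --**-*
*----*
------
------
--*---
gen 3: ******
*---**
------
------
--**--
gen 4: ------
--*---
-----*
------
*----*
gen 5: ------
------
------
*----*
------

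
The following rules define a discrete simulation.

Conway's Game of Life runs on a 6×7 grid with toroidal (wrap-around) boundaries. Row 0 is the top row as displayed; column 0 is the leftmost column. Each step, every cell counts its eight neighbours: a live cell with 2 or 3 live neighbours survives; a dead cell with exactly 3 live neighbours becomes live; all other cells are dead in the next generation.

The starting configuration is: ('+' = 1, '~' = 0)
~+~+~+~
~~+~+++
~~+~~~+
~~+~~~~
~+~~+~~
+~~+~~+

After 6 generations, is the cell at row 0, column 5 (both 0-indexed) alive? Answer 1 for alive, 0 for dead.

1

gen 0: ~+~+~+~
~~+~+++
~~+~~~+
~~+~~~~
~+~~+~~
+~~+~~+
gen 1: ~+~+~~~
+++~+~+
~++~~~+
~+++~~~
++++~~~
++~+~++
gen 2: ~~~+~~~
~~~~~++
~~~~~++
~~~~~~~
~~~~~~~
~~~+~~+
gen 3: ~~~~+++
~~~~+++
~~~~~++
~~~~~~~
~~~~~~~
~~~~~~~
gen 4: ~~~~+~+
+~~~~~~
~~~~+~+
~~~~~~~
~~~~~~~
~~~~~+~
gen 5: ~~~~~++
+~~~~~+
~~~~~~~
~~~~~~~
~~~~~~~
~~~~~+~
gen 6: +~~~~+~
+~~~~++
~~~~~~~
~~~~~~~
~~~~~~~
~~~~~++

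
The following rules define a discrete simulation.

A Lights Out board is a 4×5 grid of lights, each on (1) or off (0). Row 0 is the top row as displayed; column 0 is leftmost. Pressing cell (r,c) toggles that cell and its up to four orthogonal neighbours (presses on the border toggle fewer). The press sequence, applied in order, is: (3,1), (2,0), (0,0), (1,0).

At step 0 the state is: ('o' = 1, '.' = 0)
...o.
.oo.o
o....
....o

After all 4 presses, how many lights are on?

9

0) ...o.
.oo.o
o....
....o
1) ...o.
.oo.o
oo...
ooo.o
2) ...o.
ooo.o
.....
.oo.o
3) oo.o.
.oo.o
.....
.oo.o
4) .o.o.
o.o.o
o....
.oo.o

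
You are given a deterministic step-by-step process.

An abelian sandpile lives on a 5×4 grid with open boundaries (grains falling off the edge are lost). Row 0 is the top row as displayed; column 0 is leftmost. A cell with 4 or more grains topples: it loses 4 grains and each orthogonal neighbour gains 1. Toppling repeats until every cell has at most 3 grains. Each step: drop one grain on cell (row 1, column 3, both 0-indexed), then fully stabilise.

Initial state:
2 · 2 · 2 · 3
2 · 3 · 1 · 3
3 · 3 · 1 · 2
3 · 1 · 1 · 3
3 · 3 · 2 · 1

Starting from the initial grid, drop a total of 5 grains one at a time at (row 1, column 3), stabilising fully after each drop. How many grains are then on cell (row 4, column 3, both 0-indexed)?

2

t=0: 2 · 2 · 2 · 3
2 · 3 · 1 · 3
3 · 3 · 1 · 2
3 · 1 · 1 · 3
3 · 3 · 2 · 1
t=1: 2 · 2 · 3 · 0
2 · 3 · 2 · 1
3 · 3 · 1 · 3
3 · 1 · 1 · 3
3 · 3 · 2 · 1
t=2: 2 · 2 · 3 · 0
2 · 3 · 2 · 2
3 · 3 · 1 · 3
3 · 1 · 1 · 3
3 · 3 · 2 · 1
t=3: 2 · 2 · 3 · 0
2 · 3 · 2 · 3
3 · 3 · 1 · 3
3 · 1 · 1 · 3
3 · 3 · 2 · 1
t=4: 2 · 2 · 3 · 1
2 · 3 · 3 · 1
3 · 3 · 2 · 1
3 · 1 · 2 · 0
3 · 3 · 2 · 2
t=5: 2 · 2 · 3 · 1
2 · 3 · 3 · 2
3 · 3 · 2 · 1
3 · 1 · 2 · 0
3 · 3 · 2 · 2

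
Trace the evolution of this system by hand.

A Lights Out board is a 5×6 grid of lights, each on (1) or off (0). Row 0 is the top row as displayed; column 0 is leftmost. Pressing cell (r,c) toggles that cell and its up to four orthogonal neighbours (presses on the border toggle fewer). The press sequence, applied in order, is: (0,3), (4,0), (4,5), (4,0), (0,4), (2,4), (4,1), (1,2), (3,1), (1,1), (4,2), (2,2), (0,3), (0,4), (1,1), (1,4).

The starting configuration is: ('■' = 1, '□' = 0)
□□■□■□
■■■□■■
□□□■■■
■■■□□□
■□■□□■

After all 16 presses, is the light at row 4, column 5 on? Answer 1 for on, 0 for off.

gen 0: □□■□■□
■■■□■■
□□□■■■
■■■□□□
■□■□□■
gen 1: □□□■□□
■■■■■■
□□□■■■
■■■□□□
■□■□□■
gen 2: □□□■□□
■■■■■■
□□□■■■
□■■□□□
□■■□□■
gen 3: □□□■□□
■■■■■■
□□□■■■
□■■□□■
□■■□■□
gen 4: □□□■□□
■■■■■■
□□□■■■
■■■□□■
■□■□■□
gen 5: □□□□■■
■■■■□■
□□□■■■
■■■□□■
■□■□■□
gen 6: □□□□■■
■■■■■■
□□□□□□
■■■□■■
■□■□■□
gen 7: □□□□■■
■■■■■■
□□□□□□
■□■□■■
□■□□■□
gen 8: □□■□■■
■□□□■■
□□■□□□
■□■□■■
□■□□■□
gen 9: □□■□■■
■□□□■■
□■■□□□
□■□□■■
□□□□■□
gen 10: □■■□■■
□■■□■■
□□■□□□
□■□□■■
□□□□■□
gen 11: □■■□■■
□■■□■■
□□■□□□
□■■□■■
□■■■■□
gen 12: □■■□■■
□■□□■■
□■□■□□
□■□□■■
□■■■■□
gen 13: □■□■□■
□■□■■■
□■□■□□
□■□□■■
□■■■■□
gen 14: □■□□■□
□■□■□■
□■□■□□
□■□□■■
□■■■■□
gen 15: □□□□■□
■□■■□■
□□□■□□
□■□□■■
□■■■■□
gen 16: □□□□□□
■□■□■□
□□□■■□
□■□□■■
□■■■■□

0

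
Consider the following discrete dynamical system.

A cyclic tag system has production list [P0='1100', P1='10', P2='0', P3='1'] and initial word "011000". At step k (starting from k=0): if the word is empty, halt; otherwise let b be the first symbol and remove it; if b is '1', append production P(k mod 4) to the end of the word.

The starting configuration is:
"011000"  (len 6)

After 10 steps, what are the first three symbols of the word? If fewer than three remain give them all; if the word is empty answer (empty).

(empty)

t=0: "011000"  (len 6)
t=1: "11000"  (len 5)
t=2: "100010"  (len 6)
t=3: "000100"  (len 6)
t=4: "00100"  (len 5)
t=5: "0100"  (len 4)
t=6: "100"  (len 3)
t=7: "000"  (len 3)
t=8: "00"  (len 2)
t=9: "0"  (len 1)
t=10: (halted — word empty)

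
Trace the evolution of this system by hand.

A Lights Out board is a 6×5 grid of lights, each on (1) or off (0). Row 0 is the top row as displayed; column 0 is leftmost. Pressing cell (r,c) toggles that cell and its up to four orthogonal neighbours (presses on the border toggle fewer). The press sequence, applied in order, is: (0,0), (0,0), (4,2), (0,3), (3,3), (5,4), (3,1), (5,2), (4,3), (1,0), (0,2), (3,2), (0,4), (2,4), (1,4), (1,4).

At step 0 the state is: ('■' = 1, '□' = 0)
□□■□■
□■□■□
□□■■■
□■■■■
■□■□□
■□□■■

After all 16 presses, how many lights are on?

step 0: □□■□■
□■□■□
□□■■■
□■■■■
■□■□□
■□□■■
step 1: ■■■□■
■■□■□
□□■■■
□■■■■
■□■□□
■□□■■
step 2: □□■□■
□■□■□
□□■■■
□■■■■
■□■□□
■□□■■
step 3: □□■□■
□■□■□
□□■■■
□■□■■
■■□■□
■□■■■
step 4: □□□■□
□■□□□
□□■■■
□■□■■
■■□■□
■□■■■
step 5: □□□■□
□■□□□
□□■□■
□■■□□
■■□□□
■□■■■
step 6: □□□■□
□■□□□
□□■□■
□■■□□
■■□□■
■□■□□
step 7: □□□■□
□■□□□
□■■□■
■□□□□
■□□□■
■□■□□
step 8: □□□■□
□■□□□
□■■□■
■□□□□
■□■□■
■■□■□
step 9: □□□■□
□■□□□
□■■□■
■□□■□
■□□■□
■■□□□
step 10: ■□□■□
■□□□□
■■■□■
■□□■□
■□□■□
■■□□□
step 11: ■■■□□
■□■□□
■■■□■
■□□■□
■□□■□
■■□□□
step 12: ■■■□□
■□■□□
■■□□■
■■■□□
■□■■□
■■□□□
step 13: ■■■■■
■□■□■
■■□□■
■■■□□
■□■■□
■■□□□
step 14: ■■■■■
■□■□□
■■□■□
■■■□■
■□■■□
■■□□□
step 15: ■■■■□
■□■■■
■■□■■
■■■□■
■□■■□
■■□□□
step 16: ■■■■■
■□■□□
■■□■□
■■■□■
■□■■□
■■□□□

19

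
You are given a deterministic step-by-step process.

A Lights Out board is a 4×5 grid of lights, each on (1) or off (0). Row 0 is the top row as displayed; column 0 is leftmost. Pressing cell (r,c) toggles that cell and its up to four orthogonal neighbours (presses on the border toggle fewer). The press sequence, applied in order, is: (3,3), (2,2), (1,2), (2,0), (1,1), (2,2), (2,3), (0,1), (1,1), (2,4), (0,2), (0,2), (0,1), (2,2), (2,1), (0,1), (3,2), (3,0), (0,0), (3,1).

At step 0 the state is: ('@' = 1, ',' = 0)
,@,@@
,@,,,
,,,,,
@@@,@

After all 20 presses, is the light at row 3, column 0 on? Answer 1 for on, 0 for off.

0

step 0: ,@,@@
,@,,,
,,,,,
@@@,@
step 1: ,@,@@
,@,,,
,,,@,
@@,@,
step 2: ,@,@@
,@@,,
,@@,,
@@@@,
step 3: ,@@@@
,,,@,
,@,,,
@@@@,
step 4: ,@@@@
@,,@,
@,,,,
,@@@,
step 5: ,,@@@
,@@@,
@@,,,
,@@@,
step 6: ,,@@@
,@,@,
@,@@,
,@,@,
step 7: ,,@@@
,@,,,
@,,,@
,@,,,
step 8: @@,@@
,,,,,
@,,,@
,@,,,
step 9: @,,@@
@@@,,
@@,,@
,@,,,
step 10: @,,@@
@@@,@
@@,@,
,@,,@
step 11: @@@,@
@@,,@
@@,@,
,@,,@
step 12: @,,@@
@@@,@
@@,@,
,@,,@
step 13: ,@@@@
@,@,@
@@,@,
,@,,@
step 14: ,@@@@
@,,,@
@,@,,
,@@,@
step 15: ,@@@@
@@,,@
,@,,,
,,@,@
step 16: @,,@@
@,,,@
,@,,,
,,@,@
step 17: @,,@@
@,,,@
,@@,,
,@,@@
step 18: @,,@@
@,,,@
@@@,,
@,,@@
step 19: ,@,@@
,,,,@
@@@,,
@,,@@
step 20: ,@,@@
,,,,@
@,@,,
,@@@@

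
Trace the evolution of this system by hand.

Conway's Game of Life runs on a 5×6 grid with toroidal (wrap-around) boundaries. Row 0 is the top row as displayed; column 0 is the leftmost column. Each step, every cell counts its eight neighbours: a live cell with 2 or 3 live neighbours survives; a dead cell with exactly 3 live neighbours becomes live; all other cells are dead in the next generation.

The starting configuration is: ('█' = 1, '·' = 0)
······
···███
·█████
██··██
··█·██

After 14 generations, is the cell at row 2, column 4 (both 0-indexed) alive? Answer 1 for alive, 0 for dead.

t=0: ······
···███
·█████
██··██
··█·██
t=1: ······
█····█
·█····
······
·█·██·
t=2: █···██
█·····
█·····
··█···
······
t=3: █····█
██····
·█····
······
·····█
t=4: ·█···█
·█···█
██····
······
█····█
t=5: ·█··██
·██··█
██····
·█···█
█····█
t=6: ·██·█·
··█·██
·····█
·█···█
·█····
t=7: ███·██
███·██
·····█
······
·█····
t=8: ····█·
··█···
·█··██
······
·██··█
t=9: ·███··
···███
······
·██·██
······
t=10: ··██··
···██·
█·█···
······
█···█·
t=11: ··█··█
·█··█·
···█··
·█···█
···█··
t=12: ··███·
··███·
█·█·█·
··█·█·
█·█·█·
t=13: ······
······
··█·█·
··█·█·
··█·█·
t=14: ······
······
······
·██·██
······

0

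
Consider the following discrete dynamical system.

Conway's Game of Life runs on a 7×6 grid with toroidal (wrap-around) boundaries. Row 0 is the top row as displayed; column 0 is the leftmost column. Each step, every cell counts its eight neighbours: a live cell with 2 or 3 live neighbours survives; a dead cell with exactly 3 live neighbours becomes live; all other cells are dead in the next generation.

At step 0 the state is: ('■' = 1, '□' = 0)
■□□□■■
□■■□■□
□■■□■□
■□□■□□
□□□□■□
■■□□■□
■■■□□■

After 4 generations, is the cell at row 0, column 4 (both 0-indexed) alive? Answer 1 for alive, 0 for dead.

gen 0: ■□□□■■
□■■□■□
□■■□■□
■□□■□□
□□□□■□
■■□□■□
■■■□□■
gen 1: □□□□■□
□□■□■□
■□□□■■
□■■■■■
■■□■■□
□□■■■□
□□■■□□
gen 2: □□■□■□
□□□□■□
■□□□□□
□□□□□□
■□□□□□
□□□□□■
□□■□□□
gen 3: □□□□□□
□□□■□■
□□□□□□
□□□□□□
□□□□□□
□□□□□□
□□□■□□
gen 4: □□□□■□
□□□□□□
□□□□□□
□□□□□□
□□□□□□
□□□□□□
□□□□□□

1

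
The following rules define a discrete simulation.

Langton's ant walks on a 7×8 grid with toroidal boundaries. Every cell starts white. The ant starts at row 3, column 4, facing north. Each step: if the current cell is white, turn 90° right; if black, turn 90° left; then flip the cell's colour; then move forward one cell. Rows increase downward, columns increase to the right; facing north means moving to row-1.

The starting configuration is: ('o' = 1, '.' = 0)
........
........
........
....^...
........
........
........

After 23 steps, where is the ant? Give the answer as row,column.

k=0  ........
........
........
....^...
........
........
........
k=1  ........
........
........
....o>..
........
........
........
k=2  ........
........
........
....oo..
.....v..
........
........
k=3  ........
........
........
....oo..
....<o..
........
........
k=4  ........
........
........
....^o..
....oo..
........
........
k=5  ........
........
........
...<.o..
....oo..
........
........
k=6  ........
........
...^....
...o.o..
....oo..
........
........
k=7  ........
........
...o>...
...o.o..
....oo..
........
........
k=8  ........
........
...oo...
...ovo..
....oo..
........
........
k=9  ........
........
...oo...
...<oo..
....oo..
........
........
k=10  ........
........
...oo...
....oo..
...voo..
........
........
k=11  ........
........
...oo...
....oo..
..<ooo..
........
........
k=12  ........
........
...oo...
..^.oo..
..oooo..
........
........
k=13  ........
........
...oo...
..o>oo..
..oooo..
........
........
k=14  ........
........
...oo...
..oooo..
..ovoo..
........
........
k=15  ........
........
...oo...
..oooo..
..o.>o..
........
........
k=16  ........
........
...oo...
..oo^o..
..o..o..
........
........
k=17  ........
........
...oo...
..o<.o..
..o..o..
........
........
k=18  ........
........
...oo...
..o..o..
..ov.o..
........
........
k=19  ........
........
...oo...
..o..o..
..<o.o..
........
........
k=20  ........
........
...oo...
..o..o..
...o.o..
..v.....
........
k=21  ........
........
...oo...
..o..o..
...o.o..
.<o.....
........
k=22  ........
........
...oo...
..o..o..
.^.o.o..
.oo.....
........
k=23  ........
........
...oo...
..o..o..
.o>o.o..
.oo.....
........

4,2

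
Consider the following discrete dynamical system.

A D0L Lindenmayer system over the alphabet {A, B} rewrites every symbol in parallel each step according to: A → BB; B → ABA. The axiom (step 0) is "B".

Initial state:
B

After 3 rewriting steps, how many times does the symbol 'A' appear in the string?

[0] B
[1] ABA
[2] BBABABB
[3] ABAABABBABABBABAABA

10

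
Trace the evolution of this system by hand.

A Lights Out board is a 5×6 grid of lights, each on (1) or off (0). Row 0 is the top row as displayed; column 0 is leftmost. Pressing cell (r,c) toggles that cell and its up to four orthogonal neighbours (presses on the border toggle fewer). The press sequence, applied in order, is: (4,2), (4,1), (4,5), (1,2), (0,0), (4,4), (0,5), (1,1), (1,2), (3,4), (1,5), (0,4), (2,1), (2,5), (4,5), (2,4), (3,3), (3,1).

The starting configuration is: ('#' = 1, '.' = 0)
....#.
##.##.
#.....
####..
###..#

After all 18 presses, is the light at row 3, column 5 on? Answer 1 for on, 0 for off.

0

step 0: ....#.
##.##.
#.....
####..
###..#
step 1: ....#.
##.##.
#.....
##.#..
#..#.#
step 2: ....#.
##.##.
#.....
#..#..
.###.#
step 3: ....#.
##.##.
#.....
#..#.#
.####.
step 4: ..#.#.
#.#.#.
#.#...
#..#.#
.####.
step 5: ###.#.
..#.#.
#.#...
#..#.#
.####.
step 6: ###.#.
..#.#.
#.#...
#..###
.##..#
step 7: ###..#
..#.##
#.#...
#..###
.##..#
step 8: #.#..#
##..##
###...
#..###
.##..#
step 9: #....#
#.####
##....
#..###
.##..#
step 10: #....#
#.####
##..#.
#.....
.##.##
step 11: #.....
#.##..
##..##
#.....
.##.##
step 12: #..###
#.###.
##..##
#.....
.##.##
step 13: #..###
#####.
..#.##
##....
.##.##
step 14: #..###
######
..#...
##...#
.##.##
step 15: #..###
######
..#...
##....
.##...
step 16: #..###
####.#
..####
##..#.
.##...
step 17: #..###
####.#
..#.##
####..
.###..
step 18: #..###
####.#
.##.##
...#..
..##..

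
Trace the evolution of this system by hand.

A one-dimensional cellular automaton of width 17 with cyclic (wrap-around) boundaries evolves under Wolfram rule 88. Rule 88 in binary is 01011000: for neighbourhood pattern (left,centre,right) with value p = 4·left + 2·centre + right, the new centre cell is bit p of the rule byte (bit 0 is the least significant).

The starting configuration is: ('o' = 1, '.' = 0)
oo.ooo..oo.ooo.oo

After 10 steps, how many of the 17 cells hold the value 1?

6

step 0: oo.ooo..oo.ooo.oo
step 1: .o.o.oo.oo.o.o.o.
step 2: .....oo.oo......o
step 3: o....oo.ooo......
step 4: .o...oo.o.oo.....
step 5: ..o..oo...ooo....
step 6: ...o.ooo..o.oo...
step 7: .....o.oo...ooo..
step 8: .......ooo..o.oo.
step 9: .......o.oo...ooo
step 10: o........ooo..o.o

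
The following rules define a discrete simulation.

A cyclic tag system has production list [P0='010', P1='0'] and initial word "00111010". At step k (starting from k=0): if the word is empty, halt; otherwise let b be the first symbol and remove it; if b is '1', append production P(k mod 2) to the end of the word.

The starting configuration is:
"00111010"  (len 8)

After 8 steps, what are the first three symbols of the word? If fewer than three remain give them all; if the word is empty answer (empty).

010

k=0  "00111010"  (len 8)
k=1  "0111010"  (len 7)
k=2  "111010"  (len 6)
k=3  "11010010"  (len 8)
k=4  "10100100"  (len 8)
k=5  "0100100010"  (len 10)
k=6  "100100010"  (len 9)
k=7  "00100010010"  (len 11)
k=8  "0100010010"  (len 10)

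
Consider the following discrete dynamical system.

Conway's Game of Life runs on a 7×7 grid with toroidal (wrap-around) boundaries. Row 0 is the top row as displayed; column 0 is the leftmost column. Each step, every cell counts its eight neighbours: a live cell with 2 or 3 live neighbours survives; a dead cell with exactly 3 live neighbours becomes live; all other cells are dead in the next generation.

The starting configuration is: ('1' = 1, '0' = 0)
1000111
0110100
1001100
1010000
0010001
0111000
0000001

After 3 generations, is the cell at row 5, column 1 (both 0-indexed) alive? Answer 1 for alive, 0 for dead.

k=0  1000111
0110100
1001100
1010000
0010001
0111000
0000001
k=1  1101101
0110000
1000100
1010001
1000000
1111000
0111101
k=2  0000101
0010111
1011001
1000001
0001000
0000101
0000001
k=3  1001101
0110100
0011100
1111001
1000011
0000010
1000001

0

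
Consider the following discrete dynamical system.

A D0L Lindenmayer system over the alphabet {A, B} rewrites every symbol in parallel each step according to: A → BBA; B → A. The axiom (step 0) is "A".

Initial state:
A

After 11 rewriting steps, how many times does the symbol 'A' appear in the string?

1365

[0] A
[1] BBA
[2] AABBA
[3] BBABBAAABBA
[4] AABBAAABBABBABBAAABBA
[5] BBABBAAABBABBABBAAABBAAABBAAABBABBABBAAABBA
[6] AABBAAABBABBABBAAABBAAABBAAABBABBABBAAABBABBABBAAABBABBABBAAABBAAABBAAABBABBABBAAABBA
[7] BBABBAAABBABBABBAAABBAAABBAAABBABBABBAAABBABBABBAAABBABBAB…ABBABBABBAAABBABBABBAAABBABBABBAAABBAAABBAAABBABBABBAAABBA  (len 171)
[8] AABBAAABBABBABBAAABBAAABBAAABBABBABBAAABBABBABBAAABBABBABB…ABBABBABBAAABBABBABBAAABBABBABBAAABBAAABBAAABBABBABBAAABBA  (len 341)
[9] BBABBAAABBABBABBAAABBAAABBAAABBABBABBAAABBABBABBAAABBABBAB…ABBABBABBAAABBABBABBAAABBABBABBAAABBAAABBAAABBABBABBAAABBA  (len 683)
[10] AABBAAABBABBABBAAABBAAABBAAABBABBABBAAABBABBABBAAABBABBABB…ABBABBABBAAABBABBABBAAABBABBABBAAABBAAABBAAABBABBABBAAABBA  (len 1365)
[11] BBABBAAABBABBABBAAABBAAABBAAABBABBABBAAABBABBABBAAABBABBAB…ABBABBABBAAABBABBABBAAABBABBABBAAABBAAABBAAABBABBABBAAABBA  (len 2731)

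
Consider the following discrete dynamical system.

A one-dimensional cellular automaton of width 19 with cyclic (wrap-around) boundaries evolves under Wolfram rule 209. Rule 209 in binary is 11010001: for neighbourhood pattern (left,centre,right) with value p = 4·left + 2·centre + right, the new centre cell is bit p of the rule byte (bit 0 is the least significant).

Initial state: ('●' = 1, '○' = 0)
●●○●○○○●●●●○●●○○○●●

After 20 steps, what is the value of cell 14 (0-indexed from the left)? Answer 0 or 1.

1

0) ●●○●○○○●●●●○●●○○○●●
1) ●●○○●●○○●●●○○●●●○○●
2) ●●●○○●●○○●●●○○●●●○○
3) ○●●●○○●●○○●●●○○●●●○
4) ○○●●●○○●●○○●●●○○●●●
5) ●○○●●●○○●●○○●●●○○●●
6) ●●○○●●●○○●●○○●●●○○●
7) ●●●○○●●●○○●●○○●●●○○
8) ○●●●○○●●●○○●●○○●●●○
9) ○○●●●○○●●●○○●●○○●●●
10) ●○○●●●○○●●●○○●●○○●●
11) ●●○○●●●○○●●●○○●●○○●
12) ●●●○○●●●○○●●●○○●●○○
13) ○●●●○○●●●○○●●●○○●●○
14) ○○●●●○○●●●○○●●●○○●●
15) ●○○●●●○○●●●○○●●●○○●
16) ●●○○●●●○○●●●○○●●●○○
17) ○●●○○●●●○○●●●○○●●●○
18) ○○●●○○●●●○○●●●○○●●●
19) ●○○●●○○●●●○○●●●○○●●
20) ●●○○●●○○●●●○○●●●○○●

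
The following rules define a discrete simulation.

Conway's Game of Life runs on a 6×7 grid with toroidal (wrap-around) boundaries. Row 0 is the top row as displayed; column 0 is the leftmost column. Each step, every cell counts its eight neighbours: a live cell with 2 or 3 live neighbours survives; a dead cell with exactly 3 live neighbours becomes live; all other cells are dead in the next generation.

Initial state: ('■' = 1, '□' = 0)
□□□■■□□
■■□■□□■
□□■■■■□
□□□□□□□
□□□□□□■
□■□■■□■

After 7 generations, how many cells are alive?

step 0: □□□■■□□
■■□■□□■
□□■■■■□
□□□□□□□
□□□□□□■
□■□■■□■
step 1: □■□□□□■
■■□□□□■
■■■■■■■
□□□■■■□
■□□□□■□
■□■■■□□
step 2: □□□■□■■
□□□■■□□
□□□□□□□
□□□□□□□
□■■□□■□
■□■■■■□
step 3: □□□□□□■
□□□■■■□
□□□□□□□
□□□□□□□
□■■□□■■
■□□□□□□
step 4: □□□□■■■
□□□□■■□
□□□□■□□
□□□□□□□
■■□□□□■
■■□□□■□
step 5: ■□□□□□□
□□□■□□■
□□□□■■□
■□□□□□□
□■□□□□■
□■□□■□□
step 6: ■□□□□□□
□□□□■■■
□□□□■■■
■□□□□■■
□■□□□□□
□■□□□□□
step 7: ■□□□□■■
■□□□■□□
□□□□□□□
■□□□■□□
□■□□□□■
■■□□□□□

11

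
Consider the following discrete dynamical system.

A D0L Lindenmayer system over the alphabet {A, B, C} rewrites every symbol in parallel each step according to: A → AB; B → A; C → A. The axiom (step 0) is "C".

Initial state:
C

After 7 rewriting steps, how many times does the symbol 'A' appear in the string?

13

0) C
1) A
2) AB
3) ABA
4) ABAAB
5) ABAABABA
6) ABAABABAABAAB
7) ABAABABAABAABABAABABA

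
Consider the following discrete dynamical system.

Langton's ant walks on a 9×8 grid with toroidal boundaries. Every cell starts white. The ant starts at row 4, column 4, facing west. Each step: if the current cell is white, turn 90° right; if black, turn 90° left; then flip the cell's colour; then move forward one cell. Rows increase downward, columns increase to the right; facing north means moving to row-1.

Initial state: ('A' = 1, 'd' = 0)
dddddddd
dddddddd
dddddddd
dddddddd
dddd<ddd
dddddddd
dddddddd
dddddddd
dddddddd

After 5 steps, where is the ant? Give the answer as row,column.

gen 0: dddddddd
dddddddd
dddddddd
dddddddd
dddd<ddd
dddddddd
dddddddd
dddddddd
dddddddd
gen 1: dddddddd
dddddddd
dddddddd
dddd^ddd
ddddAddd
dddddddd
dddddddd
dddddddd
dddddddd
gen 2: dddddddd
dddddddd
dddddddd
ddddA>dd
ddddAddd
dddddddd
dddddddd
dddddddd
dddddddd
gen 3: dddddddd
dddddddd
dddddddd
ddddAAdd
ddddAvdd
dddddddd
dddddddd
dddddddd
dddddddd
gen 4: dddddddd
dddddddd
dddddddd
ddddAAdd
dddd<Add
dddddddd
dddddddd
dddddddd
dddddddd
gen 5: dddddddd
dddddddd
dddddddd
ddddAAdd
dddddAdd
ddddvddd
dddddddd
dddddddd
dddddddd

5,4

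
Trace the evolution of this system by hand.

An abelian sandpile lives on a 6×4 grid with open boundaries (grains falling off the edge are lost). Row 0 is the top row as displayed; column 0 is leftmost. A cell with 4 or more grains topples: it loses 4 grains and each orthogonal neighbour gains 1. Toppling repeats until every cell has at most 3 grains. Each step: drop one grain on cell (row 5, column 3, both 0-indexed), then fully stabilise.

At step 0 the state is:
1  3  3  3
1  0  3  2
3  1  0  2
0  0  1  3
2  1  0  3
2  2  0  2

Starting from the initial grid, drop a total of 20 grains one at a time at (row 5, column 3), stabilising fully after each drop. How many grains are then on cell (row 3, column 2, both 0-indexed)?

2

gen 0: 1  3  3  3
1  0  3  2
3  1  0  2
0  0  1  3
2  1  0  3
2  2  0  2
gen 1: 1  3  3  3
1  0  3  2
3  1  0  2
0  0  1  3
2  1  0  3
2  2  0  3
gen 2: 1  3  3  3
1  0  3  2
3  1  0  3
0  0  2  0
2  1  1  1
2  2  1  1
gen 3: 1  3  3  3
1  0  3  2
3  1  0  3
0  0  2  0
2  1  1  1
2  2  1  2
gen 4: 1  3  3  3
1  0  3  2
3  1  0  3
0  0  2  0
2  1  1  1
2  2  1  3
gen 5: 1  3  3  3
1  0  3  2
3  1  0  3
0  0  2  0
2  1  1  2
2  2  2  0
gen 6: 1  3  3  3
1  0  3  2
3  1  0  3
0  0  2  0
2  1  1  2
2  2  2  1
gen 7: 1  3  3  3
1  0  3  2
3  1  0  3
0  0  2  0
2  1  1  2
2  2  2  2
gen 8: 1  3  3  3
1  0  3  2
3  1  0  3
0  0  2  0
2  1  1  2
2  2  2  3
gen 9: 1  3  3  3
1  0  3  2
3  1  0  3
0  0  2  0
2  1  1  3
2  2  3  0
gen 10: 1  3  3  3
1  0  3  2
3  1  0  3
0  0  2  0
2  1  1  3
2  2  3  1
gen 11: 1  3  3  3
1  0  3  2
3  1  0  3
0  0  2  0
2  1  1  3
2  2  3  2
gen 12: 1  3  3  3
1  0  3  2
3  1  0  3
0  0  2  0
2  1  1  3
2  2  3  3
gen 13: 1  3  3  3
1  0  3  2
3  1  0  3
0  0  2  1
2  1  3  0
2  3  0  2
gen 14: 1  3  3  3
1  0  3  2
3  1  0  3
0  0  2  1
2  1  3  0
2  3  0  3
gen 15: 1  3  3  3
1  0  3  2
3  1  0  3
0  0  2  1
2  1  3  1
2  3  1  0
gen 16: 1  3  3  3
1  0  3  2
3  1  0  3
0  0  2  1
2  1  3  1
2  3  1  1
gen 17: 1  3  3  3
1  0  3  2
3  1  0  3
0  0  2  1
2  1  3  1
2  3  1  2
gen 18: 1  3  3  3
1  0  3  2
3  1  0  3
0  0  2  1
2  1  3  1
2  3  1  3
gen 19: 1  3  3  3
1  0  3  2
3  1  0  3
0  0  2  1
2  1  3  2
2  3  2  0
gen 20: 1  3  3  3
1  0  3  2
3  1  0  3
0  0  2  1
2  1  3  2
2  3  2  1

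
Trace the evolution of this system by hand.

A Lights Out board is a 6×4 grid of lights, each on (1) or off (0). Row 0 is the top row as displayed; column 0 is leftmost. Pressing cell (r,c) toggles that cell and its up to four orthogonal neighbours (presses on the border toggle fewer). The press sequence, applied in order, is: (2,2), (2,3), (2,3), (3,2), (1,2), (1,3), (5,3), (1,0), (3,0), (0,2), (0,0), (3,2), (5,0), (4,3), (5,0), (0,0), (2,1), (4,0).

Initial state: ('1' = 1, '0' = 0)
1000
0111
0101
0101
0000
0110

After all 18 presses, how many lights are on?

gen 0: 1000
0111
0101
0101
0000
0110
gen 1: 1000
0101
0010
0111
0000
0110
gen 2: 1000
0100
0001
0110
0000
0110
gen 3: 1000
0101
0010
0111
0000
0110
gen 4: 1000
0101
0000
0000
0010
0110
gen 5: 1010
0010
0010
0000
0010
0110
gen 6: 1011
0001
0011
0000
0010
0110
gen 7: 1011
0001
0011
0000
0011
0101
gen 8: 0011
1101
1011
0000
0011
0101
gen 9: 0011
1101
0011
1100
1011
0101
gen 10: 0100
1111
0011
1100
1011
0101
gen 11: 1000
0111
0011
1100
1011
0101
gen 12: 1000
0111
0001
1011
1001
0101
gen 13: 1000
0111
0001
1011
0001
1001
gen 14: 1000
0111
0001
1010
0010
1000
gen 15: 1000
0111
0001
1010
1010
0100
gen 16: 0100
1111
0001
1010
1010
0100
gen 17: 0100
1011
1111
1110
1010
0100
gen 18: 0100
1011
1111
0110
0110
1100

14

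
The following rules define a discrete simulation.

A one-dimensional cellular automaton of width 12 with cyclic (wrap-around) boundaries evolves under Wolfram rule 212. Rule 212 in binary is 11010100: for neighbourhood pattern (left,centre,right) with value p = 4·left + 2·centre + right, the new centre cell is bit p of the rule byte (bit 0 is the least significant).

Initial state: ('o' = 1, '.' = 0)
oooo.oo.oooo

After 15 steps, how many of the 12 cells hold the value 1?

0) oooo.oo.oooo
1) oooo..o..ooo
2) ooooo.oo..oo
3) ooooo..oo..o
4) oooooo..oo..
5) .oooooo..oo.
6) ..oooooo..oo
7) o..oooooo..o
8) oo..oooooo..
9) .oo..oooooo.
10) ..oo..oooooo
11) o..oo..ooooo
12) oo..oo..oooo
13) ooo..oo..ooo
14) oooo..oo..oo
15) ooooo..oo..o

8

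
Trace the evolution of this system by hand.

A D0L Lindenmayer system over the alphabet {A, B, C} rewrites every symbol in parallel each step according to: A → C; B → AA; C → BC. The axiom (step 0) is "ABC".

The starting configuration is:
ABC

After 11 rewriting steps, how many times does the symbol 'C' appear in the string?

gen 0: ABC
gen 1: CAABC
gen 2: BCCCAABC
gen 3: AABCBCBCCCAABC
gen 4: CCAABCAABCAABCBCBCCCAABC
gen 5: BCBCCCAABCCCAABCCCAABCAABCAABCBCBCCCAABC
gen 6: AABCAABCBCBCCCAABCBCBCCCAABCBCBCCCAABCCCAABCCCAABCAABCAABCBCBCCCAABC
gen 7: CCAABCCCAABCAABCAABCBCBCCCAABCAABCAABCBCBCCCAABCAABCAABCBCBCCCAABCBCBCCCAABCBCBCCCAABCCCAABCCCAABCAABCAABCBCBCCCAABC
gen 8: BCBCCCAABCBCBCCCAABCCCAABCCCAABCAABCAABCBCBCCCAABCCCAABCCC…BCCCAABCBCBCCCAABCBCBCCCAABCCCAABCCCAABCAABCAABCBCBCCCAABC  (len 196)
gen 9: AABCAABCBCBCCCAABCAABCAABCBCBCCCAABCBCBCCCAABCBCBCCCAABCCC…BCCCAABCBCBCCCAABCBCBCCCAABCCCAABCCCAABCAABCAABCBCBCCCAABC  (len 332)
gen 10: CCAABCCCAABCAABCAABCBCBCCCAABCCCAABCCCAABCAABCAABCBCBCCCAA…BCCCAABCBCBCCCAABCBCBCCCAABCCCAABCCCAABCAABCAABCBCBCCCAABC  (len 564)
gen 11: BCBCCCAABCBCBCCCAABCCCAABCCCAABCAABCAABCBCBCCCAABCBCBCCCAA…BCCCAABCBCBCCCAABCBCBCCCAABCCCAABCCCAABCAABCAABCBCBCCCAABC  (len 956)

418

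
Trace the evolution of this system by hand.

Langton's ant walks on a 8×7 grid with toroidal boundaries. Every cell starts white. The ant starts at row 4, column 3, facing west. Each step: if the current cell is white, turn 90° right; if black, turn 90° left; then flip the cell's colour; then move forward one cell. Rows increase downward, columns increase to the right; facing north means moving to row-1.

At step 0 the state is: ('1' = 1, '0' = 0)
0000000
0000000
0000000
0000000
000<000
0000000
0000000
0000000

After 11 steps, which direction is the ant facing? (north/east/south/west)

[0] 0000000
0000000
0000000
0000000
000<000
0000000
0000000
0000000
[1] 0000000
0000000
0000000
000^000
0001000
0000000
0000000
0000000
[2] 0000000
0000000
0000000
0001>00
0001000
0000000
0000000
0000000
[3] 0000000
0000000
0000000
0001100
0001v00
0000000
0000000
0000000
[4] 0000000
0000000
0000000
0001100
000<100
0000000
0000000
0000000
[5] 0000000
0000000
0000000
0001100
0000100
000v000
0000000
0000000
[6] 0000000
0000000
0000000
0001100
0000100
00<1000
0000000
0000000
[7] 0000000
0000000
0000000
0001100
00^0100
0011000
0000000
0000000
[8] 0000000
0000000
0000000
0001100
001>100
0011000
0000000
0000000
[9] 0000000
0000000
0000000
0001100
0011100
001v000
0000000
0000000
[10] 0000000
0000000
0000000
0001100
0011100
0010>00
0000000
0000000
[11] 0000000
0000000
0000000
0001100
0011100
0010100
0000v00
0000000

south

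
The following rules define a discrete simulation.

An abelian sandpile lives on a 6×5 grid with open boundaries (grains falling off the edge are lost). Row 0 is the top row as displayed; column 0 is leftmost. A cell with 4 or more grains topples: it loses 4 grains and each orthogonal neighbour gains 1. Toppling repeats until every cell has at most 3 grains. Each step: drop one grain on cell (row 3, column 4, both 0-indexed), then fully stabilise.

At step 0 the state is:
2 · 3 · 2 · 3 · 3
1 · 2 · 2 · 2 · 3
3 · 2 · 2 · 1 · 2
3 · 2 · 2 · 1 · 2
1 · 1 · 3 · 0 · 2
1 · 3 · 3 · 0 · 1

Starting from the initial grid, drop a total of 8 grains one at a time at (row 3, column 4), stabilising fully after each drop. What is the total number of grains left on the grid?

57

t=0: 2 · 3 · 2 · 3 · 3
1 · 2 · 2 · 2 · 3
3 · 2 · 2 · 1 · 2
3 · 2 · 2 · 1 · 2
1 · 1 · 3 · 0 · 2
1 · 3 · 3 · 0 · 1
t=1: 2 · 3 · 2 · 3 · 3
1 · 2 · 2 · 2 · 3
3 · 2 · 2 · 1 · 2
3 · 2 · 2 · 1 · 3
1 · 1 · 3 · 0 · 2
1 · 3 · 3 · 0 · 1
t=2: 2 · 3 · 2 · 3 · 3
1 · 2 · 2 · 2 · 3
3 · 2 · 2 · 1 · 3
3 · 2 · 2 · 2 · 0
1 · 1 · 3 · 0 · 3
1 · 3 · 3 · 0 · 1
t=3: 2 · 3 · 2 · 3 · 3
1 · 2 · 2 · 2 · 3
3 · 2 · 2 · 1 · 3
3 · 2 · 2 · 2 · 1
1 · 1 · 3 · 0 · 3
1 · 3 · 3 · 0 · 1
t=4: 2 · 3 · 2 · 3 · 3
1 · 2 · 2 · 2 · 3
3 · 2 · 2 · 1 · 3
3 · 2 · 2 · 2 · 2
1 · 1 · 3 · 0 · 3
1 · 3 · 3 · 0 · 1
t=5: 2 · 3 · 2 · 3 · 3
1 · 2 · 2 · 2 · 3
3 · 2 · 2 · 1 · 3
3 · 2 · 2 · 2 · 3
1 · 1 · 3 · 0 · 3
1 · 3 · 3 · 0 · 1
t=6: 2 · 3 · 3 · 1 · 1
1 · 2 · 3 · 0 · 2
3 · 2 · 2 · 3 · 1
3 · 2 · 2 · 3 · 2
1 · 1 · 3 · 1 · 0
1 · 3 · 3 · 0 · 2
t=7: 2 · 3 · 3 · 1 · 1
1 · 2 · 3 · 0 · 2
3 · 2 · 2 · 3 · 1
3 · 2 · 2 · 3 · 3
1 · 1 · 3 · 1 · 0
1 · 3 · 3 · 0 · 2
t=8: 2 · 3 · 3 · 1 · 1
1 · 2 · 3 · 1 · 2
3 · 2 · 3 · 0 · 3
3 · 2 · 3 · 1 · 1
1 · 1 · 3 · 2 · 1
1 · 3 · 3 · 0 · 2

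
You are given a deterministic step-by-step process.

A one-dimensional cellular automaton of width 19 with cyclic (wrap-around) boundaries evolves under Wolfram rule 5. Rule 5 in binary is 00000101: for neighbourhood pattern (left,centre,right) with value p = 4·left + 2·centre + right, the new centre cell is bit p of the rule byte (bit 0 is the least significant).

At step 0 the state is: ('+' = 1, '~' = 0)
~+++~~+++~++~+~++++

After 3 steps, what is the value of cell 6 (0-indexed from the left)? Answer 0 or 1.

gen 0: ~+++~~+++~++~+~++++
gen 1: ~~~~~~~~~~~~~+~~~~~
gen 2: ++++++++++++~+~++++
gen 3: ~~~~~~~~~~~~~+~~~~~

0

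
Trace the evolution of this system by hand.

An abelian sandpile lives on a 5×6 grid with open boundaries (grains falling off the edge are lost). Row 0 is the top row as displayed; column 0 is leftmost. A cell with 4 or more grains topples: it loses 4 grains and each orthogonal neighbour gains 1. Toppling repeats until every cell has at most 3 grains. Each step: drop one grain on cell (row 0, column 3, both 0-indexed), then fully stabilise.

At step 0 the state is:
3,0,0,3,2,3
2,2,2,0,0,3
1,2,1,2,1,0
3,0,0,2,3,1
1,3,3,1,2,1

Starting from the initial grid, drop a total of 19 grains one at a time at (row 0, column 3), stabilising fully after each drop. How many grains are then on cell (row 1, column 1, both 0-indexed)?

3

[0] 3,0,0,3,2,3
2,2,2,0,0,3
1,2,1,2,1,0
3,0,0,2,3,1
1,3,3,1,2,1
[1] 3,0,1,0,3,3
2,2,2,1,0,3
1,2,1,2,1,0
3,0,0,2,3,1
1,3,3,1,2,1
[2] 3,0,1,1,3,3
2,2,2,1,0,3
1,2,1,2,1,0
3,0,0,2,3,1
1,3,3,1,2,1
[3] 3,0,1,2,3,3
2,2,2,1,0,3
1,2,1,2,1,0
3,0,0,2,3,1
1,3,3,1,2,1
[4] 3,0,1,3,3,3
2,2,2,1,0,3
1,2,1,2,1,0
3,0,0,2,3,1
1,3,3,1,2,1
[5] 3,0,2,1,1,1
2,2,2,2,2,0
1,2,1,2,1,1
3,0,0,2,3,1
1,3,3,1,2,1
[6] 3,0,2,2,1,1
2,2,2,2,2,0
1,2,1,2,1,1
3,0,0,2,3,1
1,3,3,1,2,1
[7] 3,0,2,3,1,1
2,2,2,2,2,0
1,2,1,2,1,1
3,0,0,2,3,1
1,3,3,1,2,1
[8] 3,0,3,0,2,1
2,2,2,3,2,0
1,2,1,2,1,1
3,0,0,2,3,1
1,3,3,1,2,1
[9] 3,0,3,1,2,1
2,2,2,3,2,0
1,2,1,2,1,1
3,0,0,2,3,1
1,3,3,1,2,1
[10] 3,0,3,2,2,1
2,2,2,3,2,0
1,2,1,2,1,1
3,0,0,2,3,1
1,3,3,1,2,1
[11] 3,0,3,3,2,1
2,2,2,3,2,0
1,2,1,2,1,1
3,0,0,2,3,1
1,3,3,1,2,1
[12] 3,1,1,2,3,1
2,3,0,1,3,0
1,2,2,3,1,1
3,0,0,2,3,1
1,3,3,1,2,1
[13] 3,1,1,3,3,1
2,3,0,1,3,0
1,2,2,3,1,1
3,0,0,2,3,1
1,3,3,1,2,1
[14] 3,1,2,1,1,2
2,3,0,3,0,1
1,2,2,3,2,1
3,0,0,2,3,1
1,3,3,1,2,1
[15] 3,1,2,2,1,2
2,3,0,3,0,1
1,2,2,3,2,1
3,0,0,2,3,1
1,3,3,1,2,1
[16] 3,1,2,3,1,2
2,3,0,3,0,1
1,2,2,3,2,1
3,0,0,2,3,1
1,3,3,1,2,1
[17] 3,1,3,1,2,2
2,3,1,1,1,1
1,2,3,0,3,1
3,0,0,3,3,1
1,3,3,1,2,1
[18] 3,1,3,2,2,2
2,3,1,1,1,1
1,2,3,0,3,1
3,0,0,3,3,1
1,3,3,1,2,1
[19] 3,1,3,3,2,2
2,3,1,1,1,1
1,2,3,0,3,1
3,0,0,3,3,1
1,3,3,1,2,1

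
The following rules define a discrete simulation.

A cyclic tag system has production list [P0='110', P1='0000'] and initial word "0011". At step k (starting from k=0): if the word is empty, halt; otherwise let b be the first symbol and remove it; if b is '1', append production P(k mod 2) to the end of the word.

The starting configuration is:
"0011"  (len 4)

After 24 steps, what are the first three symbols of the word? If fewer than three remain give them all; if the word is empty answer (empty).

t=0: "0011"  (len 4)
t=1: "011"  (len 3)
t=2: "11"  (len 2)
t=3: "1110"  (len 4)
t=4: "1100000"  (len 7)
t=5: "100000110"  (len 9)
t=6: "000001100000"  (len 12)
t=7: "00001100000"  (len 11)
t=8: "0001100000"  (len 10)
t=9: "001100000"  (len 9)
t=10: "01100000"  (len 8)
t=11: "1100000"  (len 7)
t=12: "1000000000"  (len 10)
t=13: "000000000110"  (len 12)
t=14: "00000000110"  (len 11)
t=15: "0000000110"  (len 10)
t=16: "000000110"  (len 9)
t=17: "00000110"  (len 8)
t=18: "0000110"  (len 7)
t=19: "000110"  (len 6)
t=20: "00110"  (len 5)
t=21: "0110"  (len 4)
t=22: "110"  (len 3)
t=23: "10110"  (len 5)
t=24: "01100000"  (len 8)

011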